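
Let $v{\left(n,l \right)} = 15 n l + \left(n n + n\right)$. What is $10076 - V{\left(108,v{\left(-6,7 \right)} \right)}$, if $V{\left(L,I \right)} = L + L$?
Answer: $9860$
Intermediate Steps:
$v{\left(n,l \right)} = n + n^{2} + 15 l n$ ($v{\left(n,l \right)} = 15 l n + \left(n^{2} + n\right) = 15 l n + \left(n + n^{2}\right) = n + n^{2} + 15 l n$)
$V{\left(L,I \right)} = 2 L$
$10076 - V{\left(108,v{\left(-6,7 \right)} \right)} = 10076 - 2 \cdot 108 = 10076 - 216 = 9860$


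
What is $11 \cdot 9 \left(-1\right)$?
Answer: $-99$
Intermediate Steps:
$11 \cdot 9 \left(-1\right) = 99 \left(-1\right) = -99$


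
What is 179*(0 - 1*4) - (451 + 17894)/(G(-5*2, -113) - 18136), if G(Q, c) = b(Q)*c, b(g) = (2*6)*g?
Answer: -3258071/4576 ≈ -711.99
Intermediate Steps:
b(g) = 12*g
G(Q, c) = 12*Q*c (G(Q, c) = (12*Q)*c = 12*Q*c)
179*(0 - 1*4) - (451 + 17894)/(G(-5*2, -113) - 18136) = 179*(0 - 1*4) - (451 + 17894)/(12*(-5*2)*(-113) - 18136) = 179*(0 - 4) - 18345/(12*(-10)*(-113) - 18136) = 179*(-4) - 18345/(13560 - 18136) = -716 - 18345/(-4576) = -716 - 18345*(-1)/4576 = -716 - 1*(-18345/4576) = -716 + 18345/4576 = -3258071/4576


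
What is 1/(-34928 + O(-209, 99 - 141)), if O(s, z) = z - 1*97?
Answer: -1/35067 ≈ -2.8517e-5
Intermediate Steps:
O(s, z) = -97 + z (O(s, z) = z - 97 = -97 + z)
1/(-34928 + O(-209, 99 - 141)) = 1/(-34928 + (-97 + (99 - 141))) = 1/(-34928 + (-97 - 42)) = 1/(-34928 - 139) = 1/(-35067) = -1/35067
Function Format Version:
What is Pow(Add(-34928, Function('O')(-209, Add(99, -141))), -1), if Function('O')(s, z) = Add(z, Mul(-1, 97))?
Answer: Rational(-1, 35067) ≈ -2.8517e-5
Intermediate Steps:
Function('O')(s, z) = Add(-97, z) (Function('O')(s, z) = Add(z, -97) = Add(-97, z))
Pow(Add(-34928, Function('O')(-209, Add(99, -141))), -1) = Pow(Add(-34928, Add(-97, Add(99, -141))), -1) = Pow(Add(-34928, Add(-97, -42)), -1) = Pow(Add(-34928, -139), -1) = Pow(-35067, -1) = Rational(-1, 35067)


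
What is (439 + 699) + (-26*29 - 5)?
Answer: 379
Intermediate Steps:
(439 + 699) + (-26*29 - 5) = 1138 + (-754 - 5) = 1138 - 759 = 379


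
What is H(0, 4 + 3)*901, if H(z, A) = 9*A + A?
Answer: 63070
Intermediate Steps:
H(z, A) = 10*A
H(0, 4 + 3)*901 = (10*(4 + 3))*901 = (10*7)*901 = 70*901 = 63070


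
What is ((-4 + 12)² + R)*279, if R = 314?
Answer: 105462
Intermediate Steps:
((-4 + 12)² + R)*279 = ((-4 + 12)² + 314)*279 = (8² + 314)*279 = (64 + 314)*279 = 378*279 = 105462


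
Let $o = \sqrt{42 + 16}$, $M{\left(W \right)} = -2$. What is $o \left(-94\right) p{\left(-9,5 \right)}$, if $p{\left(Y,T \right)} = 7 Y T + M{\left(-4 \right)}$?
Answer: $29798 \sqrt{58} \approx 2.2693 \cdot 10^{5}$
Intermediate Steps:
$o = \sqrt{58} \approx 7.6158$
$p{\left(Y,T \right)} = -2 + 7 T Y$ ($p{\left(Y,T \right)} = 7 Y T - 2 = 7 T Y - 2 = -2 + 7 T Y$)
$o \left(-94\right) p{\left(-9,5 \right)} = \sqrt{58} \left(-94\right) \left(-2 + 7 \cdot 5 \left(-9\right)\right) = - 94 \sqrt{58} \left(-2 - 315\right) = - 94 \sqrt{58} \left(-317\right) = 29798 \sqrt{58}$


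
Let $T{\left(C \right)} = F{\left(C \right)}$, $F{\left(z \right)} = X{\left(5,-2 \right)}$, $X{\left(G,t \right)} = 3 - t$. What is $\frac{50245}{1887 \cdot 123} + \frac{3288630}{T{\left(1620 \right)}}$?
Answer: $\frac{152658912571}{232101} \approx 6.5773 \cdot 10^{5}$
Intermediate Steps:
$F{\left(z \right)} = 5$ ($F{\left(z \right)} = 3 - -2 = 3 + 2 = 5$)
$T{\left(C \right)} = 5$
$\frac{50245}{1887 \cdot 123} + \frac{3288630}{T{\left(1620 \right)}} = \frac{50245}{1887 \cdot 123} + \frac{3288630}{5} = \frac{50245}{232101} + 3288630 \cdot \frac{1}{5} = 50245 \cdot \frac{1}{232101} + 657726 = \frac{50245}{232101} + 657726 = \frac{152658912571}{232101}$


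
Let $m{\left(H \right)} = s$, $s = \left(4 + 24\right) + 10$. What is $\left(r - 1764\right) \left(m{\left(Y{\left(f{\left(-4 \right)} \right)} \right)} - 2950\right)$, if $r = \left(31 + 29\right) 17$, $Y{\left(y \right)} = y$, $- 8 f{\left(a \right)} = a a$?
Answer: $2166528$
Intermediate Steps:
$f{\left(a \right)} = - \frac{a^{2}}{8}$ ($f{\left(a \right)} = - \frac{a a}{8} = - \frac{a^{2}}{8}$)
$r = 1020$ ($r = 60 \cdot 17 = 1020$)
$s = 38$ ($s = 28 + 10 = 38$)
$m{\left(H \right)} = 38$
$\left(r - 1764\right) \left(m{\left(Y{\left(f{\left(-4 \right)} \right)} \right)} - 2950\right) = \left(1020 - 1764\right) \left(38 - 2950\right) = \left(-744\right) \left(-2912\right) = 2166528$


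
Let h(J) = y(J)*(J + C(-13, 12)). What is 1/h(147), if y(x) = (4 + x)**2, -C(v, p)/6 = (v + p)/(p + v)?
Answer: 1/3214941 ≈ 3.1105e-7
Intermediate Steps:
C(v, p) = -6 (C(v, p) = -6*(v + p)/(p + v) = -6*(p + v)/(p + v) = -6*1 = -6)
h(J) = (4 + J)**2*(-6 + J) (h(J) = (4 + J)**2*(J - 6) = (4 + J)**2*(-6 + J))
1/h(147) = 1/((4 + 147)**2*(-6 + 147)) = 1/(151**2*141) = 1/(22801*141) = 1/3214941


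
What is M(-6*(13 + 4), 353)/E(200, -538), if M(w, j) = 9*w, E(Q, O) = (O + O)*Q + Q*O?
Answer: 153/53800 ≈ 0.0028439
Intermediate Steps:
E(Q, O) = 3*O*Q (E(Q, O) = (2*O)*Q + O*Q = 2*O*Q + O*Q = 3*O*Q)
M(-6*(13 + 4), 353)/E(200, -538) = (9*(-6*(13 + 4)))/((3*(-538)*200)) = (9*(-6*17))/(-322800) = (9*(-102))*(-1/322800) = -918*(-1/322800) = 153/53800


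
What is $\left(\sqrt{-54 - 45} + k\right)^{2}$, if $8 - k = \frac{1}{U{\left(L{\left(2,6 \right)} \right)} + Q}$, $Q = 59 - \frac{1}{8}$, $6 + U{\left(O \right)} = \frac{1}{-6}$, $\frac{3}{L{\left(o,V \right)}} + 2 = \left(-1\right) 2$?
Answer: $- \frac{56493059}{1600225} + \frac{60576 i \sqrt{11}}{1265} \approx -35.303 + 158.82 i$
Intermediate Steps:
$L{\left(o,V \right)} = - \frac{3}{4}$ ($L{\left(o,V \right)} = \frac{3}{-2 - 2} = \frac{3}{-4} = 3 \left(- \frac{1}{4}\right) = - \frac{3}{4}$)
$U{\left(O \right)} = - \frac{37}{6}$ ($U{\left(O \right)} = -6 + \frac{1}{-6} = -6 - \frac{1}{6} = - \frac{37}{6}$)
$Q = \frac{471}{8}$ ($Q = 59 - \frac{1}{8} = \frac{471}{8} \approx 58.875$)
$k = \frac{10096}{1265}$ ($k = 8 - \frac{1}{- \frac{37}{6} + \frac{471}{8}} = 8 - \frac{1}{\frac{1265}{24}} = 8 - \frac{24}{1265} = \frac{10096}{1265} \approx 7.981$)
$\left(\sqrt{-54 - 45} + k\right)^{2} = \left(\sqrt{-54 - 45} + \frac{10096}{1265}\right)^{2} = \left(\sqrt{-99} + \frac{10096}{1265}\right)^{2} = \left(3 i \sqrt{11} + \frac{10096}{1265}\right)^{2} = \left(\frac{10096}{1265} + 3 i \sqrt{11}\right)^{2}$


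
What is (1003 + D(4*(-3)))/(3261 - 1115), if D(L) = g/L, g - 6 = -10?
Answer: 1505/3219 ≈ 0.46754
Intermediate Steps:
g = -4 (g = 6 - 10 = -4)
D(L) = -4/L
(1003 + D(4*(-3)))/(3261 - 1115) = (1003 - 4/(4*(-3)))/(3261 - 1115) = (1003 - 4/(-12))/2146 = (1003 - 4*(-1/12))*(1/2146) = (1003 + ⅓)*(1/2146) = (3010/3)*(1/2146) = 1505/3219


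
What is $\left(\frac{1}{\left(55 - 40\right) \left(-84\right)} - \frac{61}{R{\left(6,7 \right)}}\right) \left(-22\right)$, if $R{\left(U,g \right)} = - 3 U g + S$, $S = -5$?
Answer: $- \frac{844019}{82530} \approx -10.227$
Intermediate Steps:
$R{\left(U,g \right)} = -5 - 3 U g$ ($R{\left(U,g \right)} = - 3 U g - 5 = -5 - 3 U g$)
$\left(\frac{1}{\left(55 - 40\right) \left(-84\right)} - \frac{61}{R{\left(6,7 \right)}}\right) \left(-22\right) = \left(\frac{1}{\left(55 - 40\right) \left(-84\right)} - \frac{61}{-5 - 18 \cdot 7}\right) \left(-22\right) = \left(\frac{1}{15} \left(- \frac{1}{84}\right) - \frac{61}{-5 - 126}\right) \left(-22\right) = \left(\frac{1}{15} \left(- \frac{1}{84}\right) - \frac{61}{-131}\right) \left(-22\right) = \left(- \frac{1}{1260} - - \frac{61}{131}\right) \left(-22\right) = \left(- \frac{1}{1260} + \frac{61}{131}\right) \left(-22\right) = \frac{76729}{165060} \left(-22\right) = - \frac{844019}{82530}$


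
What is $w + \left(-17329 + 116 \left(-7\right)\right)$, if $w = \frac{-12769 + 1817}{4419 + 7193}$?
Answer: $- \frac{52666061}{2903} \approx -18142.0$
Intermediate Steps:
$w = - \frac{2738}{2903}$ ($w = - \frac{10952}{11612} = \left(-10952\right) \frac{1}{11612} = - \frac{2738}{2903} \approx -0.94316$)
$w + \left(-17329 + 116 \left(-7\right)\right) = - \frac{2738}{2903} + \left(-17329 + 116 \left(-7\right)\right) = - \frac{2738}{2903} - 18141 = - \frac{52666061}{2903}$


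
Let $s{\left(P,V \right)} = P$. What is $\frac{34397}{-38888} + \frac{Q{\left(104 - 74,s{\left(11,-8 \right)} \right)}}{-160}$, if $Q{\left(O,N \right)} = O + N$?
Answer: $- \frac{887241}{777760} \approx -1.1408$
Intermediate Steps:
$Q{\left(O,N \right)} = N + O$
$\frac{34397}{-38888} + \frac{Q{\left(104 - 74,s{\left(11,-8 \right)} \right)}}{-160} = \frac{34397}{-38888} + \frac{11 + \left(104 - 74\right)}{-160} = 34397 \left(- \frac{1}{38888}\right) + \left(11 + 30\right) \left(- \frac{1}{160}\right) = - \frac{34397}{38888} + 41 \left(- \frac{1}{160}\right) = - \frac{34397}{38888} - \frac{41}{160} = - \frac{887241}{777760}$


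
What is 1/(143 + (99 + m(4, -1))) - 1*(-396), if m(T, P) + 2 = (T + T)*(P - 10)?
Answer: 60193/152 ≈ 396.01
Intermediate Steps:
m(T, P) = -2 + 2*T*(-10 + P) (m(T, P) = -2 + (T + T)*(P - 10) = -2 + (2*T)*(-10 + P) = -2 + 2*T*(-10 + P))
1/(143 + (99 + m(4, -1))) - 1*(-396) = 1/(143 + (99 + (-2 - 20*4 + 2*(-1)*4))) - 1*(-396) = 1/(143 + (99 + (-2 - 80 - 8))) + 396 = 1/(143 + (99 - 90)) + 396 = 1/(143 + 9) + 396 = 1/152 + 396 = 60193/152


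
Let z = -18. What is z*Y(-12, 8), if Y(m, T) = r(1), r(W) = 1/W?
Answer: -18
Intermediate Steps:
Y(m, T) = 1 (Y(m, T) = 1/1 = 1)
z*Y(-12, 8) = -18*1 = -18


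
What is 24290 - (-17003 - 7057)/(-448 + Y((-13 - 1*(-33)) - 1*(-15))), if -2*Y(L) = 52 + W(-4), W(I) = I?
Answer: 2860205/118 ≈ 24239.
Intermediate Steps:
Y(L) = -24 (Y(L) = -(52 - 4)/2 = -1/2*48 = -24)
24290 - (-17003 - 7057)/(-448 + Y((-13 - 1*(-33)) - 1*(-15))) = 24290 - (-17003 - 7057)/(-448 - 24) = 24290 - (-24060)/(-472) = 24290 - (-24060)*(-1)/472 = 24290 - 1*6015/118 = 24290 - 6015/118 = 2860205/118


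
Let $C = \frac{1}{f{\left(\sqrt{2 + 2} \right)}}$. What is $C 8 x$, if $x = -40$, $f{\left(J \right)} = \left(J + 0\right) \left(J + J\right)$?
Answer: $-40$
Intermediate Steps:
$f{\left(J \right)} = 2 J^{2}$ ($f{\left(J \right)} = J 2 J = 2 J^{2}$)
$C = \frac{1}{8}$ ($C = \frac{1}{2 \left(\sqrt{2 + 2}\right)^{2}} = \frac{1}{2 \left(\sqrt{4}\right)^{2}} = \frac{1}{2 \cdot 2^{2}} = \frac{1}{2 \cdot 4} = \frac{1}{8} \approx 0.125$)
$C 8 x = \frac{1}{8} \cdot 8 \left(-40\right) = 1 \left(-40\right) = -40$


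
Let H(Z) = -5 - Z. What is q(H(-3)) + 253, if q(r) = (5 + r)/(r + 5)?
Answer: 254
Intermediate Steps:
q(r) = 1 (q(r) = (5 + r)/(5 + r) = 1)
q(H(-3)) + 253 = 1 + 253 = 254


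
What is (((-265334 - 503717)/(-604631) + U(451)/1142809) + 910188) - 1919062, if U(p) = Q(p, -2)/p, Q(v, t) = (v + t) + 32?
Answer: -314395981369119045026/311630964564029 ≈ -1.0089e+6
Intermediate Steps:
Q(v, t) = 32 + t + v (Q(v, t) = (t + v) + 32 = 32 + t + v)
U(p) = (30 + p)/p (U(p) = (32 - 2 + p)/p = (30 + p)/p)
(((-265334 - 503717)/(-604631) + U(451)/1142809) + 910188) - 1919062 = (((-265334 - 503717)/(-604631) + ((30 + 451)/451)/1142809) + 910188) - 1919062 = ((-769051*(-1/604631) + ((1/451)*481)*(1/1142809)) + 910188) - 1919062 = ((769051/604631 + (481/451)*(1/1142809)) + 910188) - 1919062 = ((769051/604631 + 481/515406859) + 910188) - 1919062 = (396374451148320/311630964564029 + 910188) - 1919062 = 283643160749055575772/311630964564029 - 1919062 = -314395981369119045026/311630964564029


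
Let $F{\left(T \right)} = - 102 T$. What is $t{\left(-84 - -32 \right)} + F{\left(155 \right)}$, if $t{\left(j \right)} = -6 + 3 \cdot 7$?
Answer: $-15795$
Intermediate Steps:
$t{\left(j \right)} = 15$ ($t{\left(j \right)} = -6 + 21 = 15$)
$t{\left(-84 - -32 \right)} + F{\left(155 \right)} = 15 - 15810 = -15795$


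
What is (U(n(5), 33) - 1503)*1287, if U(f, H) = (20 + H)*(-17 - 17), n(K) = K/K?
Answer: -4253535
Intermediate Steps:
n(K) = 1
U(f, H) = -680 - 34*H (U(f, H) = (20 + H)*(-34) = -680 - 34*H)
(U(n(5), 33) - 1503)*1287 = ((-680 - 34*33) - 1503)*1287 = ((-680 - 1122) - 1503)*1287 = (-1802 - 1503)*1287 = -3305*1287 = -4253535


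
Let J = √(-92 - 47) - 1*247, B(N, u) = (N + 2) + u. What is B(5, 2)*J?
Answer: -2223 + 9*I*√139 ≈ -2223.0 + 106.11*I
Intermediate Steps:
B(N, u) = 2 + N + u (B(N, u) = (2 + N) + u = 2 + N + u)
J = -247 + I*√139 (J = √(-139) - 247 = I*√139 - 247 = -247 + I*√139 ≈ -247.0 + 11.79*I)
B(5, 2)*J = (2 + 5 + 2)*(-247 + I*√139) = 9*(-247 + I*√139) = -2223 + 9*I*√139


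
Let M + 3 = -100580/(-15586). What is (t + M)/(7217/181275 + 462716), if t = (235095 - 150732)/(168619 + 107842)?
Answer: 1467834945008250/180713675485652937041 ≈ 8.1224e-6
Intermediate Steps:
M = 26911/7793 (M = -3 - 100580/(-15586) = -3 - 100580*(-1/15586) = -3 + 50290/7793 = 26911/7793 ≈ 3.4532)
t = 84363/276461 ≈ 0.30515
(t + M)/(7217/181275 + 462716) = (84363/276461 + 26911/7793)/(7217/181275 + 462716) = 8097282830/(2154460573*(7217*(1/181275) + 462716)) = 8097282830/(2154460573*(7217/181275 + 462716)) = 8097282830/(2154460573*(83878850117/181275)) = (8097282830/2154460573)*(181275/83878850117) = 1467834945008250/180713675485652937041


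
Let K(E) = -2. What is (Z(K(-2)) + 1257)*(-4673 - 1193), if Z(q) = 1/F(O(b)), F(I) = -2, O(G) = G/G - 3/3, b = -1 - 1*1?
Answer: -7370629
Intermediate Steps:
b = -2 (b = -1 - 1 = -2)
O(G) = 0 (O(G) = 1 - 3*⅓ = 1 - 1 = 0)
Z(q) = -½ (Z(q) = 1/(-2) = -½)
(Z(K(-2)) + 1257)*(-4673 - 1193) = (-½ + 1257)*(-4673 - 1193) = (2513/2)*(-5866) = -7370629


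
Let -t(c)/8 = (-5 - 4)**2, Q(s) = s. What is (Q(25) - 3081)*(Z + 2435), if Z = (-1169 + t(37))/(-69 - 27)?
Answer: -44995207/6 ≈ -7.4992e+6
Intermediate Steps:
t(c) = -648 (t(c) = -8*(-5 - 4)**2 = -8*(-9)**2 = -8*81 = -648)
Z = 1817/96 (Z = (-1169 - 648)/(-69 - 27) = -1817/(-96) = -1817*(-1/96) = 1817/96 ≈ 18.927)
(Q(25) - 3081)*(Z + 2435) = (25 - 3081)*(1817/96 + 2435) = -3056*235577/96 = -44995207/6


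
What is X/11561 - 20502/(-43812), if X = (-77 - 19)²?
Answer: 35599723/28139474 ≈ 1.2651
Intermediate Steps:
X = 9216 (X = (-96)² = 9216)
X/11561 - 20502/(-43812) = 9216/11561 - 20502/(-43812) = 9216*(1/11561) - 20502*(-1/43812) = 9216/11561 + 1139/2434 = 35599723/28139474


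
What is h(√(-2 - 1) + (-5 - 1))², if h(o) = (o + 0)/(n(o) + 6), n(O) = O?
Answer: -11 + 4*I*√3 ≈ -11.0 + 6.9282*I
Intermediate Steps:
h(o) = o/(6 + o) (h(o) = (o + 0)/(o + 6) = o/(6 + o))
h(√(-2 - 1) + (-5 - 1))² = ((√(-2 - 1) + (-5 - 1))/(6 + (√(-2 - 1) + (-5 - 1))))² = ((√(-3) - 6)/(6 + (√(-3) - 6)))² = ((I*√3 - 6)/(6 + (I*√3 - 6)))² = ((-6 + I*√3)/(6 + (-6 + I*√3)))² = ((-6 + I*√3)/((I*√3)))² = ((-6 + I*√3)*(-I*√3/3))² = (-I*√3*(-6 + I*√3)/3)² = -(-6 + I*√3)²/3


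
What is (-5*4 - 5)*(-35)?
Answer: 875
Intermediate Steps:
(-5*4 - 5)*(-35) = (-20 - 5)*(-35) = -25*(-35) = 875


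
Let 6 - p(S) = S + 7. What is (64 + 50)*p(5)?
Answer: -684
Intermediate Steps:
p(S) = -1 - S (p(S) = 6 - (S + 7) = 6 - (7 + S) = 6 + (-7 - S) = -1 - S)
(64 + 50)*p(5) = (64 + 50)*(-1 - 1*5) = 114*(-1 - 5) = 114*(-6) = -684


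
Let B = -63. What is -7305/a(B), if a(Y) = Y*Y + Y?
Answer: -2435/1302 ≈ -1.8702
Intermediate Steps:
a(Y) = Y + Y² (a(Y) = Y² + Y = Y + Y²)
-7305/a(B) = -7305*(-1/(63*(1 - 63))) = -7305/((-63*(-62))) = -7305/3906 = -7305*1/3906 = -2435/1302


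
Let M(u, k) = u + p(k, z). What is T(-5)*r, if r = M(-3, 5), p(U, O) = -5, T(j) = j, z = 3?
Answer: 40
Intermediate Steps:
M(u, k) = -5 + u (M(u, k) = u - 5 = -5 + u)
r = -8 (r = -5 - 3 = -8)
T(-5)*r = -5*(-8) = 40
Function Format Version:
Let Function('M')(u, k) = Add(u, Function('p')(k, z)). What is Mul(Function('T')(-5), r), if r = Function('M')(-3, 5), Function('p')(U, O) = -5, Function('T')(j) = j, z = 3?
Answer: 40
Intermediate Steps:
Function('M')(u, k) = Add(-5, u) (Function('M')(u, k) = Add(u, -5) = Add(-5, u))
r = -8 (r = Add(-5, -3) = -8)
Mul(Function('T')(-5), r) = Mul(-5, -8) = 40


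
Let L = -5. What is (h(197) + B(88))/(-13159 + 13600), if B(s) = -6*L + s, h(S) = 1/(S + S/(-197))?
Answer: 23129/86436 ≈ 0.26759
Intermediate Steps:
h(S) = 197/(196*S) (h(S) = 1/(S + S*(-1/197)) = 1/(S - S/197) = 1/(196*S/197) = 197/(196*S))
B(s) = 30 + s (B(s) = -6*(-5) + s = 30 + s)
(h(197) + B(88))/(-13159 + 13600) = ((197/196)/197 + (30 + 88))/(-13159 + 13600) = ((197/196)*(1/197) + 118)/441 = (1/196 + 118)*(1/441) = (23129/196)*(1/441) = 23129/86436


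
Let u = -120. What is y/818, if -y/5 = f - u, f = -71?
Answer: -245/818 ≈ -0.29951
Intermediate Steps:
y = -245 (y = -5*(-71 - 1*(-120)) = -5*(-71 + 120) = -5*49 = -245)
y/818 = -245/818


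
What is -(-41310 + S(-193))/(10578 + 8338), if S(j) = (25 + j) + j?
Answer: 41671/18916 ≈ 2.2029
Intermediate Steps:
S(j) = 25 + 2*j
-(-41310 + S(-193))/(10578 + 8338) = -(-41310 + (25 + 2*(-193)))/(10578 + 8338) = -(-41310 + (25 - 386))/18916 = -(-41310 - 361)/18916 = -(-41671)/18916 = -1*(-41671/18916) = 41671/18916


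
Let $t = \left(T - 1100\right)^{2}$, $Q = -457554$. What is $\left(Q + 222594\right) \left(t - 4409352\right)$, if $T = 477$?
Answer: $944826556080$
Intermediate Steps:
$t = 388129$ ($t = \left(477 - 1100\right)^{2} = \left(-623\right)^{2} = 388129$)
$\left(Q + 222594\right) \left(t - 4409352\right) = \left(-457554 + 222594\right) \left(388129 - 4409352\right) = \left(-234960\right) \left(-4021223\right) = 944826556080$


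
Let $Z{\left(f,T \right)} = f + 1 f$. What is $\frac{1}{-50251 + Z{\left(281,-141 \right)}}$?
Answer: $- \frac{1}{49689} \approx -2.0125 \cdot 10^{-5}$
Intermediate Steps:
$Z{\left(f,T \right)} = 2 f$ ($Z{\left(f,T \right)} = f + f = 2 f$)
$\frac{1}{-50251 + Z{\left(281,-141 \right)}} = \frac{1}{-50251 + 2 \cdot 281} = \frac{1}{-50251 + 562} = \frac{1}{-49689} = - \frac{1}{49689}$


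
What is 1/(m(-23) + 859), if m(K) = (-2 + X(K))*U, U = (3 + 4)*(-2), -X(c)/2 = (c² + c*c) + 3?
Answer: 1/30595 ≈ 3.2685e-5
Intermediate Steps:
X(c) = -6 - 4*c² (X(c) = -2*((c² + c*c) + 3) = -2*((c² + c²) + 3) = -2*(2*c² + 3) = -2*(3 + 2*c²) = -6 - 4*c²)
U = -14 (U = 7*(-2) = -14)
m(K) = 112 + 56*K² (m(K) = (-2 + (-6 - 4*K²))*(-14) = (-8 - 4*K²)*(-14) = 112 + 56*K²)
1/(m(-23) + 859) = 1/((112 + 56*(-23)²) + 859) = 1/((112 + 56*529) + 859) = 1/((112 + 29624) + 859) = 1/(29736 + 859) = 1/30595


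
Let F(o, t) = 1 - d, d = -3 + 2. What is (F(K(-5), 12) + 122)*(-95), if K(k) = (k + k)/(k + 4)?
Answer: -11780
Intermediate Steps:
d = -1
K(k) = 2*k/(4 + k) (K(k) = (2*k)/(4 + k) = 2*k/(4 + k))
F(o, t) = 2 (F(o, t) = 1 - 1*(-1) = 1 + 1 = 2)
(F(K(-5), 12) + 122)*(-95) = (2 + 122)*(-95) = 124*(-95) = -11780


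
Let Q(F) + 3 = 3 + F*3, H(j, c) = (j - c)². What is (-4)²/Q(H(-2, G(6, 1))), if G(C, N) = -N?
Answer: 16/3 ≈ 5.3333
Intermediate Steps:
Q(F) = 3*F (Q(F) = -3 + (3 + F*3) = -3 + (3 + 3*F) = 3*F)
(-4)²/Q(H(-2, G(6, 1))) = (-4)²/((3*(-1*1 - 1*(-2))²)) = 16/((3*(-1 + 2)²)) = 16/((3*1²)) = 16/((3*1)) = 16/3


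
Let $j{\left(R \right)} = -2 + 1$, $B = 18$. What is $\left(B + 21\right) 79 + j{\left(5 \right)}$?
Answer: $3080$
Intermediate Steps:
$j{\left(R \right)} = -1$
$\left(B + 21\right) 79 + j{\left(5 \right)} = \left(18 + 21\right) 79 - 1 = 39 \cdot 79 - 1 = 3081 - 1 = 3080$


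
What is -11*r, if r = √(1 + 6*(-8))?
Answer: -11*I*√47 ≈ -75.412*I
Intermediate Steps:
r = I*√47 (r = √(1 - 48) = √(-47) = I*√47 ≈ 6.8557*I)
-11*r = -11*I*√47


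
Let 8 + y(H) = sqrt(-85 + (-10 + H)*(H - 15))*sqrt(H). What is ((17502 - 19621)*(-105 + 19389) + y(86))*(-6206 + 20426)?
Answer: -581069072880 + 14220*sqrt(456746) ≈ -5.8106e+11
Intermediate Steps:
y(H) = -8 + sqrt(H)*sqrt(-85 + (-15 + H)*(-10 + H)) (y(H) = -8 + sqrt(-85 + (-10 + H)*(H - 15))*sqrt(H) = -8 + sqrt(-85 + (-10 + H)*(-15 + H))*sqrt(H) = -8 + sqrt(-85 + (-15 + H)*(-10 + H))*sqrt(H) = -8 + sqrt(H)*sqrt(-85 + (-15 + H)*(-10 + H)))
((17502 - 19621)*(-105 + 19389) + y(86))*(-6206 + 20426) = ((17502 - 19621)*(-105 + 19389) + (-8 + sqrt(86)*sqrt(65 + 86**2 - 25*86)))*(-6206 + 20426) = (-2119*19284 + (-8 + sqrt(86)*sqrt(65 + 7396 - 2150)))*14220 = (-40862796 + (-8 + sqrt(86)*sqrt(5311)))*14220 = (-40862796 + (-8 + sqrt(456746)))*14220 = (-40862804 + sqrt(456746))*14220 = -581069072880 + 14220*sqrt(456746)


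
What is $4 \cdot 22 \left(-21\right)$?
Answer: $-1848$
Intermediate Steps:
$4 \cdot 22 \left(-21\right) = 88 \left(-21\right) = -1848$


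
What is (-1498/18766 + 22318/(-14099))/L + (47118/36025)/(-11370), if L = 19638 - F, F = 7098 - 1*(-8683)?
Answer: -1729430280651512/3166650871747372625 ≈ -0.00054614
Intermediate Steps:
F = 15781 (F = 7098 + 8683 = 15781)
L = 3857 (L = 19638 - 1*15781 = 19638 - 15781 = 3857)
(-1498/18766 + 22318/(-14099))/L + (47118/36025)/(-11370) = (-1498/18766 + 22318/(-14099))/3857 + (47118/36025)/(-11370) = (-1498*1/18766 + 22318*(-1/14099))*(1/3857) + (47118*(1/36025))*(-1/11370) = (-749/9383 - 22318/14099)*(1/3857) + (47118/36025)*(-1/11370) = -219969945/132290917*1/3857 - 7853/68267375 = -219969945/510246066869 - 7853/68267375 = -1729430280651512/3166650871747372625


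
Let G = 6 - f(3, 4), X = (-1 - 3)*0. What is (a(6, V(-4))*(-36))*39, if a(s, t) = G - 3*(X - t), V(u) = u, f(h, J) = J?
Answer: 14040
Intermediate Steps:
X = 0 (X = -4*0 = 0)
G = 2 (G = 6 - 1*4 = 6 - 4 = 2)
a(s, t) = 2 + 3*t (a(s, t) = 2 - 3*(0 - t) = 2 - (-3)*t = 2 + 3*t)
(a(6, V(-4))*(-36))*39 = ((2 + 3*(-4))*(-36))*39 = ((2 - 12)*(-36))*39 = -10*(-36)*39 = 360*39 = 14040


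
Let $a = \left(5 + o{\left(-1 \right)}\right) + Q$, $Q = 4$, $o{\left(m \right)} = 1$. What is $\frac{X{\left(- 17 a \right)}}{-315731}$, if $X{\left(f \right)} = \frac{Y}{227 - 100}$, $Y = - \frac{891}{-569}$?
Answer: $- \frac{891}{22815669253} \approx -3.9052 \cdot 10^{-8}$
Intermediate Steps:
$Y = \frac{891}{569}$ ($Y = \left(-891\right) \left(- \frac{1}{569}\right) = \frac{891}{569} \approx 1.5659$)
$a = 10$ ($a = \left(5 + 1\right) + 4 = 6 + 4 = 10$)
$X{\left(f \right)} = \frac{891}{72263}$ ($X{\left(f \right)} = \frac{891}{569 \left(227 - 100\right)} = \frac{891}{569 \cdot 127} = \frac{891}{569} \cdot \frac{1}{127} = \frac{891}{72263}$)
$\frac{X{\left(- 17 a \right)}}{-315731} = \frac{891}{72263 \left(-315731\right)} = \frac{891}{72263} \left(- \frac{1}{315731}\right) = - \frac{891}{22815669253}$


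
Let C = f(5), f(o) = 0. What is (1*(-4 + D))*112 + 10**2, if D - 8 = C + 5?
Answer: 1108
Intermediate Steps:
C = 0
D = 13 (D = 8 + (0 + 5) = 8 + 5 = 13)
(1*(-4 + D))*112 + 10**2 = (1*(-4 + 13))*112 + 10**2 = (1*9)*112 + 100 = 9*112 + 100 = 1008 + 100 = 1108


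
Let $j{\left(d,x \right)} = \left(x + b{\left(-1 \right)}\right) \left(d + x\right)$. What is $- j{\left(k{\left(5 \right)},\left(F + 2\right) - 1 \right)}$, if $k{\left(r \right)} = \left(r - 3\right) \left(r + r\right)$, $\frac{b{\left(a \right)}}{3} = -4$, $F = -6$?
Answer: $255$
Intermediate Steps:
$b{\left(a \right)} = -12$ ($b{\left(a \right)} = 3 \left(-4\right) = -12$)
$k{\left(r \right)} = 2 r \left(-3 + r\right)$ ($k{\left(r \right)} = \left(-3 + r\right) 2 r = 2 r \left(-3 + r\right)$)
$j{\left(d,x \right)} = \left(-12 + x\right) \left(d + x\right)$ ($j{\left(d,x \right)} = \left(x - 12\right) \left(d + x\right) = \left(-12 + x\right) \left(d + x\right)$)
$- j{\left(k{\left(5 \right)},\left(F + 2\right) - 1 \right)} = - (\left(\left(-6 + 2\right) - 1\right)^{2} - 12 \cdot 2 \cdot 5 \left(-3 + 5\right) - 12 \left(\left(-6 + 2\right) - 1\right) + 2 \cdot 5 \left(-3 + 5\right) \left(\left(-6 + 2\right) - 1\right)) = - (\left(-4 - 1\right)^{2} - 12 \cdot 2 \cdot 5 \cdot 2 - 12 \left(-4 - 1\right) + 2 \cdot 5 \cdot 2 \left(-4 - 1\right)) = - (\left(-5\right)^{2} - 240 - -60 + 20 \left(-5\right)) = - (25 - 240 + 60 - 100) = \left(-1\right) \left(-255\right) = 255$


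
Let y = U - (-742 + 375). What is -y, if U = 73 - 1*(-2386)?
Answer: -2826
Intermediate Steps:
U = 2459 (U = 73 + 2386 = 2459)
y = 2826 (y = 2459 - (-742 + 375) = 2459 - 1*(-367) = 2459 + 367 = 2826)
-y = -1*2826 = -2826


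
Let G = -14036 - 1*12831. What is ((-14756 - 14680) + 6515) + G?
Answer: -49788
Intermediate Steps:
G = -26867 (G = -14036 - 12831 = -26867)
((-14756 - 14680) + 6515) + G = ((-14756 - 14680) + 6515) - 26867 = (-29436 + 6515) - 26867 = -22921 - 26867 = -49788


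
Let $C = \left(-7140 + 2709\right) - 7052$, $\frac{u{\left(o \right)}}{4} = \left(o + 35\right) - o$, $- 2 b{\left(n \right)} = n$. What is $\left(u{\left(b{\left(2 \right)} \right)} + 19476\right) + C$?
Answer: $8133$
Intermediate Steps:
$b{\left(n \right)} = - \frac{n}{2}$
$u{\left(o \right)} = 140$ ($u{\left(o \right)} = 4 \left(\left(o + 35\right) - o\right) = 4 \left(\left(35 + o\right) - o\right) = 4 \cdot 35 = 140$)
$C = -11483$ ($C = -4431 - 7052 = -11483$)
$\left(u{\left(b{\left(2 \right)} \right)} + 19476\right) + C = \left(140 + 19476\right) - 11483 = 19616 - 11483 = 8133$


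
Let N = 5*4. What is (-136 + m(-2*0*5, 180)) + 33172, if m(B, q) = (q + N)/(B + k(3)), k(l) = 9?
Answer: 297524/9 ≈ 33058.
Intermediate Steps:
N = 20
m(B, q) = (20 + q)/(9 + B) (m(B, q) = (q + 20)/(B + 9) = (20 + q)/(9 + B))
(-136 + m(-2*0*5, 180)) + 33172 = (-136 + (20 + 180)/(9 - 2*0*5)) + 33172 = (-136 + 200/(9 + 0*5)) + 33172 = (-136 + 200/(9 + 0)) + 33172 = (-136 + 200/9) + 33172 = -1024/9 + 33172 = 297524/9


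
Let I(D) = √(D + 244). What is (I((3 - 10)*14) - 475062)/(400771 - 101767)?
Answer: -79177/49834 + √146/299004 ≈ -1.5888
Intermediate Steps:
I(D) = √(244 + D)
(I((3 - 10)*14) - 475062)/(400771 - 101767) = (√(244 + (3 - 10)*14) - 475062)/(400771 - 101767) = (√(244 - 7*14) - 475062)/299004 = (√(244 - 98) - 475062)*(1/299004) = (√146 - 475062)*(1/299004) = (-475062 + √146)*(1/299004) = -79177/49834 + √146/299004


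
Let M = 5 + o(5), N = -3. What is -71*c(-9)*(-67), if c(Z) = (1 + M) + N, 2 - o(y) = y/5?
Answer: 19028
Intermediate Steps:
o(y) = 2 - y/5
M = 6 (M = 5 + (2 - 1/5*5) = 5 + (2 - 1) = 5 + 1 = 6)
c(Z) = 4 (c(Z) = (1 + 6) - 3 = 7 - 3 = 4)
-71*c(-9)*(-67) = -71*4*(-67) = -284*(-67) = 19028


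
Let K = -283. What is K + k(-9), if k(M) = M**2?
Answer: -202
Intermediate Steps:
K + k(-9) = -283 + (-9)**2 = -283 + 81 = -202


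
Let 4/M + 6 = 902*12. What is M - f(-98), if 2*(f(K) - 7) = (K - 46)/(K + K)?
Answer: -1952551/265041 ≈ -7.3670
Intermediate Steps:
f(K) = 7 + (-46 + K)/(4*K) (f(K) = 7 + ((K - 46)/(K + K))/2 = 7 + ((-46 + K)/((2*K)))/2 = 7 + ((-46 + K)*(1/(2*K)))/2 = 7 + ((-46 + K)/(2*K))/2 = 7 + (-46 + K)/(4*K))
M = 2/5409 (M = 4/(-6 + 902*12) = 4/(-6 + 10824) = 4/10818 = 4*(1/10818) = 2/5409 ≈ 0.00036975)
M - f(-98) = 2/5409 - (-46 + 29*(-98))/(4*(-98)) = 2/5409 - (-1)*(-46 - 2842)/(4*98) = 2/5409 - (-1)*(-2888)/(4*98) = 2/5409 - 1*361/49 = 2/5409 - 361/49 = -1952551/265041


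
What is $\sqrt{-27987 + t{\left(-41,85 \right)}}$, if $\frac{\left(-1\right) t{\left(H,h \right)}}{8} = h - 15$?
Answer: $i \sqrt{28547} \approx 168.96 i$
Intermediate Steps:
$t{\left(H,h \right)} = 120 - 8 h$ ($t{\left(H,h \right)} = - 8 \left(h - 15\right) = - 8 \left(-15 + h\right) = 120 - 8 h$)
$\sqrt{-27987 + t{\left(-41,85 \right)}} = \sqrt{-27987 + \left(120 - 680\right)} = \sqrt{-27987 - 560} = \sqrt{-28547} = i \sqrt{28547}$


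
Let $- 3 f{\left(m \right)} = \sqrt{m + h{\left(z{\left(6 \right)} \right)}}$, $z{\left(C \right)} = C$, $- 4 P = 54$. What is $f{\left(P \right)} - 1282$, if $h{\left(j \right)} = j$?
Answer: $-1282 - \frac{i \sqrt{30}}{6} \approx -1282.0 - 0.91287 i$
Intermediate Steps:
$P = - \frac{27}{2}$ ($P = \left(- \frac{1}{4}\right) 54 = - \frac{27}{2} \approx -13.5$)
$f{\left(m \right)} = - \frac{\sqrt{6 + m}}{3}$ ($f{\left(m \right)} = - \frac{\sqrt{m + 6}}{3} = - \frac{\sqrt{6 + m}}{3}$)
$f{\left(P \right)} - 1282 = - \frac{\sqrt{6 - \frac{27}{2}}}{3} - 1282 = - \frac{\sqrt{- \frac{15}{2}}}{3} - 1282 = - \frac{\frac{1}{2} i \sqrt{30}}{3} - 1282 = - \frac{i \sqrt{30}}{6} - 1282 = -1282 - \frac{i \sqrt{30}}{6}$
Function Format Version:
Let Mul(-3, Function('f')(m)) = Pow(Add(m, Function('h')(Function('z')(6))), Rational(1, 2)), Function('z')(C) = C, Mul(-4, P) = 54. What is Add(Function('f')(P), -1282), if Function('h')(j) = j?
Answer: Add(-1282, Mul(Rational(-1, 6), I, Pow(30, Rational(1, 2)))) ≈ Add(-1282.0, Mul(-0.91287, I))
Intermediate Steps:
P = Rational(-27, 2) (P = Mul(Rational(-1, 4), 54) = Rational(-27, 2) ≈ -13.500)
Function('f')(m) = Mul(Rational(-1, 3), Pow(Add(6, m), Rational(1, 2))) (Function('f')(m) = Mul(Rational(-1, 3), Pow(Add(m, 6), Rational(1, 2))) = Mul(Rational(-1, 3), Pow(Add(6, m), Rational(1, 2))))
Add(Function('f')(P), -1282) = Add(Mul(Rational(-1, 3), Pow(Add(6, Rational(-27, 2)), Rational(1, 2))), -1282) = Add(Mul(Rational(-1, 3), Pow(Rational(-15, 2), Rational(1, 2))), -1282) = Add(Mul(Rational(-1, 3), Mul(Rational(1, 2), I, Pow(30, Rational(1, 2)))), -1282) = Add(Mul(Rational(-1, 6), I, Pow(30, Rational(1, 2))), -1282) = Add(-1282, Mul(Rational(-1, 6), I, Pow(30, Rational(1, 2))))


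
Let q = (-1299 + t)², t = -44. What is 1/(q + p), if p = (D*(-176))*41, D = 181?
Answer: 1/497553 ≈ 2.0098e-6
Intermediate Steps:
p = -1306096 (p = (181*(-176))*41 = -31856*41 = -1306096)
q = 1803649 (q = (-1299 - 44)² = (-1343)² = 1803649)
1/(q + p) = 1/(1803649 - 1306096) = 1/497553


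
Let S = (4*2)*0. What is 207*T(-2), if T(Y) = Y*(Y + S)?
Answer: 828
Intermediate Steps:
S = 0 (S = 8*0 = 0)
T(Y) = Y**2 (T(Y) = Y*(Y + 0) = Y*Y = Y**2)
207*T(-2) = 207*(-2)**2 = 207*4 = 828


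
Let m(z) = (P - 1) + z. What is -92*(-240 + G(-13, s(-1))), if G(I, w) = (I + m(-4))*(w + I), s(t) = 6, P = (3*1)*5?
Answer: 20148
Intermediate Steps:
P = 15 (P = 3*5 = 15)
m(z) = 14 + z (m(z) = (15 - 1) + z = 14 + z)
G(I, w) = (10 + I)*(I + w) (G(I, w) = (I + (14 - 4))*(w + I) = (I + 10)*(I + w) = (10 + I)*(I + w))
-92*(-240 + G(-13, s(-1))) = -92*(-240 + ((-13)**2 + 10*(-13) + 10*6 - 13*6)) = -92*(-240 + (169 - 130 + 60 - 78)) = -92*(-240 + 21) = -92*(-219) = 20148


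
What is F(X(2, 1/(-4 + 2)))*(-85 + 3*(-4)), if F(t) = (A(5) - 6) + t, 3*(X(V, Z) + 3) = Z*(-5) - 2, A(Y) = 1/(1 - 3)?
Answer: 2716/3 ≈ 905.33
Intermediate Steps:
A(Y) = -½ (A(Y) = 1/(-2) = -½)
X(V, Z) = -11/3 - 5*Z/3 (X(V, Z) = -3 + (Z*(-5) - 2)/3 = -3 + (-5*Z - 2)/3 = -3 + (-2 - 5*Z)/3 = -3 + (-⅔ - 5*Z/3) = -11/3 - 5*Z/3)
F(t) = -13/2 + t (F(t) = (-½ - 6) + t = -13/2 + t)
F(X(2, 1/(-4 + 2)))*(-85 + 3*(-4)) = (-13/2 + (-11/3 - 5/(3*(-4 + 2))))*(-85 + 3*(-4)) = (-13/2 + (-11/3 - 5/3/(-2)))*(-85 - 12) = (-13/2 + (-11/3 - 5/3*(-½)))*(-97) = (-13/2 + (-11/3 + ⅚))*(-97) = (-13/2 - 17/6)*(-97) = -28/3*(-97) = 2716/3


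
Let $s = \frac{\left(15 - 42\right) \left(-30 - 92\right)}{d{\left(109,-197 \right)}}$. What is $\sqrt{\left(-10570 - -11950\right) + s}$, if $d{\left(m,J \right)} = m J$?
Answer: $\frac{\sqrt{636233093958}}{21473} \approx 37.146$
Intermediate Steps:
$d{\left(m,J \right)} = J m$
$s = - \frac{3294}{21473}$ ($s = \frac{\left(15 - 42\right) \left(-30 - 92\right)}{\left(-197\right) 109} = \frac{\left(15 - 42\right) \left(-122\right)}{-21473} = \left(-27\right) \left(-122\right) \left(- \frac{1}{21473}\right) = 3294 \left(- \frac{1}{21473}\right) = - \frac{3294}{21473} \approx -0.1534$)
$\sqrt{\left(-10570 - -11950\right) + s} = \sqrt{\left(-10570 - -11950\right) - \frac{3294}{21473}} = \sqrt{\left(-10570 + 11950\right) - \frac{3294}{21473}} = \sqrt{1380 - \frac{3294}{21473}} = \sqrt{\frac{29629446}{21473}} = \frac{\sqrt{636233093958}}{21473}$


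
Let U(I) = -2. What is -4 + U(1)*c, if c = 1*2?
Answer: -8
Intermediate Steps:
c = 2
-4 + U(1)*c = -4 - 2*2 = -4 - 4 = -8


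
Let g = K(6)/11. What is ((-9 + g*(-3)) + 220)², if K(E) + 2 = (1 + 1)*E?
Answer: 5248681/121 ≈ 43378.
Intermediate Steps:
K(E) = -2 + 2*E (K(E) = -2 + (1 + 1)*E = -2 + 2*E)
g = 10/11 (g = (-2 + 2*6)/11 = (-2 + 12)*(1/11) = 10*(1/11) = 10/11 ≈ 0.90909)
((-9 + g*(-3)) + 220)² = ((-9 + (10/11)*(-3)) + 220)² = ((-9 - 30/11) + 220)² = (-129/11 + 220)² = (2291/11)² = 5248681/121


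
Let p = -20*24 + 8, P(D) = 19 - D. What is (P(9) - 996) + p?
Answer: -1458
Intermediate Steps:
p = -472 (p = -480 + 8 = -472)
(P(9) - 996) + p = ((19 - 1*9) - 996) - 472 = ((19 - 9) - 996) - 472 = (10 - 996) - 472 = -986 - 472 = -1458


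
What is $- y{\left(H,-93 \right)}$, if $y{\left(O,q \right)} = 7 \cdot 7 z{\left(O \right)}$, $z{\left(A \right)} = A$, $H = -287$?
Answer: $14063$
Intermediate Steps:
$y{\left(O,q \right)} = 49 O$ ($y{\left(O,q \right)} = 7 \cdot 7 O = 49 O$)
$- y{\left(H,-93 \right)} = - 49 \left(-287\right) = \left(-1\right) \left(-14063\right) = 14063$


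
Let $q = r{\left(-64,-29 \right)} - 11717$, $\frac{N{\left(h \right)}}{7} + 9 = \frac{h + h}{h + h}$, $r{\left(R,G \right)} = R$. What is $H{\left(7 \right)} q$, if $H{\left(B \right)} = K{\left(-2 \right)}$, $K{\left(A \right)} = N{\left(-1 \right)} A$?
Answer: $-1319472$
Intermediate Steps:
$N{\left(h \right)} = -56$ ($N{\left(h \right)} = -63 + 7 \frac{h + h}{h + h} = -63 + 7 \frac{2 h}{2 h} = -63 + 7 \cdot 2 h \frac{1}{2 h} = -63 + 7 \cdot 1 = -63 + 7 = -56$)
$q = -11781$ ($q = -64 - 11717 = -11781$)
$K{\left(A \right)} = - 56 A$
$H{\left(B \right)} = 112$ ($H{\left(B \right)} = \left(-56\right) \left(-2\right) = 112$)
$H{\left(7 \right)} q = 112 \left(-11781\right) = -1319472$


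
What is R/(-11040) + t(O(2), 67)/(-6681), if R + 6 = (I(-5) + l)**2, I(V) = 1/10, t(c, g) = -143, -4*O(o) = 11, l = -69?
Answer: -334414489/819536000 ≈ -0.40805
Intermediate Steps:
O(o) = -11/4 (O(o) = -1/4*11 = -11/4)
I(V) = 1/10
R = 474121/100 (R = -6 + (1/10 - 69)**2 = -6 + (-689/10)**2 = -6 + 474721/100 = 474121/100 ≈ 4741.2)
R/(-11040) + t(O(2), 67)/(-6681) = (474121/100)/(-11040) - 143/(-6681) = (474121/100)*(-1/11040) - 143*(-1/6681) = -474121/1104000 + 143/6681 = -334414489/819536000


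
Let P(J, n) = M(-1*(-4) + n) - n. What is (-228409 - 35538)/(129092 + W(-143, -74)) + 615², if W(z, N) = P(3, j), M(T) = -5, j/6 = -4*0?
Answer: 48823666628/129087 ≈ 3.7822e+5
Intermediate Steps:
j = 0 (j = 6*(-4*0) = 6*0 = 0)
P(J, n) = -5 - n
W(z, N) = -5 (W(z, N) = -5 - 1*0 = -5 + 0 = -5)
(-228409 - 35538)/(129092 + W(-143, -74)) + 615² = (-228409 - 35538)/(129092 - 5) + 615² = -263947/129087 + 378225 = 48823666628/129087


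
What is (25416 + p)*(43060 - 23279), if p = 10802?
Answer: 716428258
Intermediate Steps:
(25416 + p)*(43060 - 23279) = (25416 + 10802)*(43060 - 23279) = 36218*19781 = 716428258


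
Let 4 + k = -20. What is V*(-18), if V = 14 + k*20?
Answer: 8388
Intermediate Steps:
k = -24 (k = -4 - 20 = -24)
V = -466 (V = 14 - 24*20 = 14 - 480 = -466)
V*(-18) = -466*(-18) = 8388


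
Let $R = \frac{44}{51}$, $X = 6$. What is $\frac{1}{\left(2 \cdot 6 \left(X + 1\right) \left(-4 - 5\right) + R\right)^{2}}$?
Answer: $\frac{2601}{1483174144} \approx 1.7537 \cdot 10^{-6}$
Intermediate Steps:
$R = \frac{44}{51}$ ($R = 44 \cdot \frac{1}{51} = \frac{44}{51} \approx 0.86275$)
$\frac{1}{\left(2 \cdot 6 \left(X + 1\right) \left(-4 - 5\right) + R\right)^{2}} = \frac{1}{\left(2 \cdot 6 \left(6 + 1\right) \left(-4 - 5\right) + \frac{44}{51}\right)^{2}} = \frac{1}{\left(12 \cdot 7 \left(-9\right) + \frac{44}{51}\right)^{2}} = \frac{1}{\left(12 \left(-63\right) + \frac{44}{51}\right)^{2}} = \frac{1}{\left(-756 + \frac{44}{51}\right)^{2}} = \frac{1}{\left(- \frac{38512}{51}\right)^{2}} = \frac{1}{\frac{1483174144}{2601}} = \frac{2601}{1483174144}$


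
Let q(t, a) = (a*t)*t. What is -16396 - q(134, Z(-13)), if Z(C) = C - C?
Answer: -16396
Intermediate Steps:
Z(C) = 0
q(t, a) = a*t²
-16396 - q(134, Z(-13)) = -16396 - 0*134² = -16396 - 0*17956 = -16396 - 1*0 = -16396 + 0 = -16396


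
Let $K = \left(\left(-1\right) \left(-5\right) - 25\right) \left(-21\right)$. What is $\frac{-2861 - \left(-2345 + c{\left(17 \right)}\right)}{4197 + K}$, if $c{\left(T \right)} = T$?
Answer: $- \frac{533}{4617} \approx -0.11544$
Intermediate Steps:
$K = 420$ ($K = \left(5 - 25\right) \left(-21\right) = \left(-20\right) \left(-21\right) = 420$)
$\frac{-2861 - \left(-2345 + c{\left(17 \right)}\right)}{4197 + K} = \frac{-2861 + \left(2345 - 17\right)}{4197 + 420} = \frac{-2861 + \left(2345 - 17\right)}{4617} = \left(-2861 + 2328\right) \frac{1}{4617} = \left(-533\right) \frac{1}{4617} = - \frac{533}{4617}$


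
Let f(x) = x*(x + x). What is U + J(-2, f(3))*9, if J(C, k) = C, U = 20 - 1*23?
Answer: -21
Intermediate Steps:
f(x) = 2*x**2 (f(x) = x*(2*x) = 2*x**2)
U = -3 (U = 20 - 23 = -3)
U + J(-2, f(3))*9 = -3 - 2*9 = -3 - 18 = -21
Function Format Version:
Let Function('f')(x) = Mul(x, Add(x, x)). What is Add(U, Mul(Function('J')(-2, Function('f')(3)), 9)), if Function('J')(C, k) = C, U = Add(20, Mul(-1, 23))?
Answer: -21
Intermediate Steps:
Function('f')(x) = Mul(2, Pow(x, 2)) (Function('f')(x) = Mul(x, Mul(2, x)) = Mul(2, Pow(x, 2)))
U = -3 (U = Add(20, -23) = -3)
Add(U, Mul(Function('J')(-2, Function('f')(3)), 9)) = Add(-3, Mul(-2, 9)) = Add(-3, -18) = -21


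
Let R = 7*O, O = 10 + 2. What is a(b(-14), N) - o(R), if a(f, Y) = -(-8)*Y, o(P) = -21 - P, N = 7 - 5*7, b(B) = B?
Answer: -119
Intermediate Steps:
O = 12
N = -28 (N = 7 - 35 = -28)
R = 84 (R = 7*12 = 84)
a(f, Y) = 8*Y
a(b(-14), N) - o(R) = 8*(-28) - (-21 - 1*84) = -224 - (-21 - 84) = -224 - 1*(-105) = -224 + 105 = -119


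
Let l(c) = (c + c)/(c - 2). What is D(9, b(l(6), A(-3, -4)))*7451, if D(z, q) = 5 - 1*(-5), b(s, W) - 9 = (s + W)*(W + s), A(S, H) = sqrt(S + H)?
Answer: 74510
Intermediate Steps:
A(S, H) = sqrt(H + S)
l(c) = 2*c/(-2 + c) (l(c) = (2*c)/(-2 + c) = 2*c/(-2 + c))
b(s, W) = 9 + (W + s)**2 (b(s, W) = 9 + (s + W)*(W + s) = 9 + (W + s)*(W + s) = 9 + (W + s)**2)
D(z, q) = 10 (D(z, q) = 5 + 5 = 10)
D(9, b(l(6), A(-3, -4)))*7451 = 10*7451 = 74510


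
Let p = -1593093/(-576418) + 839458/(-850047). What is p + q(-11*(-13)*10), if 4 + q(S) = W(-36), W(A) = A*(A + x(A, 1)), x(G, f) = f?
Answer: 616288209131303/489982391646 ≈ 1257.8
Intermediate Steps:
W(A) = A*(1 + A) (W(A) = A*(A + 1) = A*(1 + A))
q(S) = 1256 (q(S) = -4 - 36*(1 - 36) = -4 - 36*(-35) = -4 + 1260 = 1256)
p = 870325223927/489982391646 (p = -1593093*(-1/576418) + 839458*(-1/850047) = 1593093/576418 - 839458/850047 = 870325223927/489982391646 ≈ 1.7762)
p + q(-11*(-13)*10) = 870325223927/489982391646 + 1256 = 616288209131303/489982391646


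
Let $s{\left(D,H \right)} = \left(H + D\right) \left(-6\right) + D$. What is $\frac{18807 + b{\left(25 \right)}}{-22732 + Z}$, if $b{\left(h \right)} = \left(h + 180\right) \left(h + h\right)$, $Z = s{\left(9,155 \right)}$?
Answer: $- \frac{29057}{23707} \approx -1.2257$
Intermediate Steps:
$s{\left(D,H \right)} = - 6 H - 5 D$ ($s{\left(D,H \right)} = \left(D + H\right) \left(-6\right) + D = \left(- 6 D - 6 H\right) + D = - 6 H - 5 D$)
$Z = -975$ ($Z = \left(-6\right) 155 - 45 = -930 - 45 = -975$)
$b{\left(h \right)} = 2 h \left(180 + h\right)$ ($b{\left(h \right)} = \left(180 + h\right) 2 h = 2 h \left(180 + h\right)$)
$\frac{18807 + b{\left(25 \right)}}{-22732 + Z} = \frac{18807 + 2 \cdot 25 \left(180 + 25\right)}{-22732 - 975} = \frac{18807 + 2 \cdot 25 \cdot 205}{-23707} = \left(18807 + 10250\right) \left(- \frac{1}{23707}\right) = 29057 \left(- \frac{1}{23707}\right) = - \frac{29057}{23707}$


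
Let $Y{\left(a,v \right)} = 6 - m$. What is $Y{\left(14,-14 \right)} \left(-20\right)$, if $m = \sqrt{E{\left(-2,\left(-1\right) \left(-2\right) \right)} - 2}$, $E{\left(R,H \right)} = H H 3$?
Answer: $-120 + 20 \sqrt{10} \approx -56.754$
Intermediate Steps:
$E{\left(R,H \right)} = 3 H^{2}$ ($E{\left(R,H \right)} = H^{2} \cdot 3 = 3 H^{2}$)
$m = \sqrt{10}$ ($m = \sqrt{3 \left(\left(-1\right) \left(-2\right)\right)^{2} - 2} = \sqrt{3 \cdot 2^{2} - 2} = \sqrt{3 \cdot 4 - 2} = \sqrt{12 - 2} = \sqrt{10} \approx 3.1623$)
$Y{\left(a,v \right)} = 6 - \sqrt{10}$
$Y{\left(14,-14 \right)} \left(-20\right) = \left(6 - \sqrt{10}\right) \left(-20\right) = -120 + 20 \sqrt{10}$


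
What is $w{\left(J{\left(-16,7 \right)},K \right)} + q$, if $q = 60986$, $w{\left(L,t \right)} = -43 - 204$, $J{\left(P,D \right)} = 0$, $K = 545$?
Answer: $60739$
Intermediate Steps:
$w{\left(L,t \right)} = -247$ ($w{\left(L,t \right)} = -43 - 204 = -247$)
$w{\left(J{\left(-16,7 \right)},K \right)} + q = -247 + 60986 = 60739$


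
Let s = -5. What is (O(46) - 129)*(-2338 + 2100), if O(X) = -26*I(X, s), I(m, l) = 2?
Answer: 43078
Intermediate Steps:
O(X) = -52 (O(X) = -26*2 = -52)
(O(46) - 129)*(-2338 + 2100) = (-52 - 129)*(-2338 + 2100) = -181*(-238) = 43078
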